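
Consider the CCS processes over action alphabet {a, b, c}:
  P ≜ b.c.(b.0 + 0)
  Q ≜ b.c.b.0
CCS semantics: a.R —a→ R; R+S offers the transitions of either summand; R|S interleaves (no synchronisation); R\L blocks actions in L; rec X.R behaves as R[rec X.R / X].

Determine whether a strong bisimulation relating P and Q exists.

LTS(P): 4 reachable states
  u0 = b.c.(b.0 + 0) ⊢ --b--▸ u1
  u1 = c.(b.0 + 0) ⊢ --c--▸ u2
  u2 = b.0 + 0 ⊢ --b--▸ u3
  u3 = 0 ⊢ stopped
LTS(Q): 4 reachable states
  v0 = b.c.b.0 ⊢ --b--▸ v1
  v1 = c.b.0 ⊢ --c--▸ v2
  v2 = b.0 ⊢ --b--▸ v3
  v3 = 0 ⊢ stopped
Partition-refinement fixed point:
  B0 = {u0, v0}
  B1 = {u1, v1}
  B2 = {u2, v2}
  B3 = {u3, v3}
u0 ∈ B0, v0 ∈ B0 → same block

YES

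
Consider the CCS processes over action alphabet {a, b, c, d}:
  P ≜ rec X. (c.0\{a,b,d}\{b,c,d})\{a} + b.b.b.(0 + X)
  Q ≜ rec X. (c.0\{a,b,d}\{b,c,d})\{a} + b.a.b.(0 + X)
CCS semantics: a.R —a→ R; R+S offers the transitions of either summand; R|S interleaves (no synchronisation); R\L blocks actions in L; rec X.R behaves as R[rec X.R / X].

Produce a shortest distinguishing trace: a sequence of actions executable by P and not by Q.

bb

P's transition system — 5 states:
  p0 = rec X. (c.0\{a,b,d}\{b,c,d})\{a} + b.b.b.(0 + X) | ··b··> p1, ··c··> p2
  p1 = b.b.(0 + (rec X. (c.0\{a,b,d}\{b,c,d})\{a} + b.b.b.(0 + X))) | ··b··> p3
  p2 = 0\{a,b,d}\{b,c,d}\{a} | deadlocked
  p3 = b.(0 + (rec X. (c.0\{a,b,d}\{b,c,d})\{a} + b.b.b.(0 + X))) | ··b··> p4
  p4 = 0 + (rec X. (c.0\{a,b,d}\{b,c,d})\{a} + b.b.b.(0 + X)) | ··b··> p1, ··c··> p2
Q's transition system — 5 states:
  q0 = rec X. (c.0\{a,b,d}\{b,c,d})\{a} + b.a.b.(0 + X) | ··b··> q1, ··c··> q2
  q1 = a.b.(0 + (rec X. (c.0\{a,b,d}\{b,c,d})\{a} + b.a.b.(0 + X))) | ··a··> q3
  q2 = 0\{a,b,d}\{b,c,d}\{a} | deadlocked
  q3 = b.(0 + (rec X. (c.0\{a,b,d}\{b,c,d})\{a} + b.a.b.(0 + X))) | ··b··> q4
  q4 = 0 + (rec X. (c.0\{a,b,d}\{b,c,d})\{a} + b.a.b.(0 + X)) | ··b··> q1, ··c··> q2
Run σ = ⟨bb⟩ on P: start {p0}
  [1] b ⇒ {p1}
  [2] b ⇒ {p3}
  P completes σ.
Run σ = ⟨bb⟩ on Q: start {q0}
  [1] b ⇒ {q1}
  [2] b ⇒ ∅  — Q cannot continue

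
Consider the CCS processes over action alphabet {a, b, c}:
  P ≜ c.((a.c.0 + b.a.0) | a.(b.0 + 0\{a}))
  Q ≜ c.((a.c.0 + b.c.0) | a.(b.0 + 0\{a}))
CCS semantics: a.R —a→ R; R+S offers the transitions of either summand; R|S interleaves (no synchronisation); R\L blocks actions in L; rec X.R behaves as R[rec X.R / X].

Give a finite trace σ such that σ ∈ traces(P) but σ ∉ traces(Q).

P's transition system — 13 states:
  p0 = c.((a.c.0 + b.a.0) | a.(b.0 + 0\{a})) → --c--▸ p1
  p1 = (a.c.0 + b.a.0) | a.(b.0 + 0\{a}) → --a--▸ p2, --a--▸ p3, --b--▸ p4
  p2 = (a.c.0 + b.a.0) | (b.0 + 0\{a}) → --a--▸ p5, --b--▸ p6, --b--▸ p7
  p3 = c.0 | a.(b.0 + 0\{a}) → --a--▸ p5, --c--▸ p8
  p4 = a.0 | a.(b.0 + 0\{a}) → --a--▸ p7, --a--▸ p8
  p5 = c.0 | (b.0 + 0\{a}) → --b--▸ p9, --c--▸ p10
  p6 = (a.c.0 + b.a.0) | 0 → --a--▸ p9, --b--▸ p11
  p7 = a.0 | (b.0 + 0\{a}) → --a--▸ p10, --b--▸ p11
  p8 = 0 | a.(b.0 + 0\{a}) → --a--▸ p10
  p9 = c.0 | 0 → --c--▸ p12
  p10 = 0 | (b.0 + 0\{a}) → --b--▸ p12
  p11 = a.0 | 0 → --a--▸ p12
  p12 = 0 | 0 → stopped
Q's transition system — 10 states:
  q0 = c.((a.c.0 + b.c.0) | a.(b.0 + 0\{a})) → --c--▸ q1
  q1 = (a.c.0 + b.c.0) | a.(b.0 + 0\{a}) → --a--▸ q2, --a--▸ q3, --b--▸ q3
  q2 = (a.c.0 + b.c.0) | (b.0 + 0\{a}) → --a--▸ q4, --b--▸ q4, --b--▸ q5
  q3 = c.0 | a.(b.0 + 0\{a}) → --a--▸ q4, --c--▸ q6
  q4 = c.0 | (b.0 + 0\{a}) → --b--▸ q7, --c--▸ q8
  q5 = (a.c.0 + b.c.0) | 0 → --a--▸ q7, --b--▸ q7
  q6 = 0 | a.(b.0 + 0\{a}) → --a--▸ q8
  q7 = c.0 | 0 → --c--▸ q9
  q8 = 0 | (b.0 + 0\{a}) → --b--▸ q9
  q9 = 0 | 0 → stopped
Trace ⟨cbaa⟩ through P, begin at {p0}:
  step 1 (c): {p1}
  step 2 (b): {p4}
  step 3 (a): {p7, p8}
  step 4 (a): {p10}
  P completes σ.
Trace ⟨cbaa⟩ through Q, begin at {q0}:
  step 1 (c): {q1}
  step 2 (b): {q3}
  step 3 (a): {q4}
  step 4 (a): ∅ (Q stuck)

cbaa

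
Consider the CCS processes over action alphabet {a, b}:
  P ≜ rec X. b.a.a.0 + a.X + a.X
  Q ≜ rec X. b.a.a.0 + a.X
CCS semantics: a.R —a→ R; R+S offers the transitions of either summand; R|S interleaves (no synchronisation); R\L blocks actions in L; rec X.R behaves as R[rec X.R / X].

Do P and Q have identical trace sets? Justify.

YES

Reachable graph of P (4 states):
  s0 = rec X. b.a.a.0 + a.X + a.X has moves =a=> s0, =b=> s1
  s1 = a.a.0 has moves =a=> s2
  s2 = a.0 has moves =a=> s3
  s3 = 0 has moves deadlocked
Reachable graph of Q (4 states):
  t0 = rec X. b.a.a.0 + a.X has moves =a=> t0, =b=> t1
  t1 = a.a.0 has moves =a=> t2
  t2 = a.0 has moves =a=> t3
  t3 = 0 has moves deadlocked
Bisimilarity quotient blocks:
  B0 = {s0, t0}
  B1 = {s1, t1}
  B2 = {s2, t2}
  B3 = {s3, t3}
s0 ∈ B0, t0 ∈ B0 → same block
Bisimilar ⇒ trace-equivalent.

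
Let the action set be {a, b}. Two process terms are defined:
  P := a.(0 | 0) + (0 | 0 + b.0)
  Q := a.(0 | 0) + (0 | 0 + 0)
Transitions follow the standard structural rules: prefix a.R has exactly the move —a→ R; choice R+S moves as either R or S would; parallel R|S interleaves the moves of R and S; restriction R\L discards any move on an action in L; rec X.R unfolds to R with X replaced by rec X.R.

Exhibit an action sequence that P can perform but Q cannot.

b

LTS(P): 3 reachable states
  p0 = a.(0 | 0) + (0 | 0 + b.0) | =a=> p1, =b=> p2
  p1 = 0 | 0 | (no moves)
  p2 = 0 | (no moves)
LTS(Q): 2 reachable states
  q0 = a.(0 | 0) + (0 | 0 + 0) | =a=> q1
  q1 = 0 | 0 | (no moves)
Run σ = ⟨b⟩ on P: start {p0}
  step 1 (b): {p2}
  ✓ P
Run σ = ⟨b⟩ on Q: start {q0}
  step 1 (b): ∅ (Q stuck)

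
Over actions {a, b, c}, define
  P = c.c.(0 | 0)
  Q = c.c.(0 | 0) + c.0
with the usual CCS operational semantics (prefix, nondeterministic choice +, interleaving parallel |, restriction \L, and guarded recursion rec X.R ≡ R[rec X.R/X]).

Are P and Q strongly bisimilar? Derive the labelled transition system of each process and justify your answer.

not bisimilar

LTS(P): 3 reachable states
  m0 = c.c.(0 | 0) :: =c=> m1
  m1 = c.(0 | 0) :: =c=> m2
  m2 = 0 | 0 :: deadlocked
LTS(Q): 4 reachable states
  n0 = c.c.(0 | 0) + c.0 :: =c=> n1, =c=> n2
  n1 = 0 :: deadlocked
  n2 = c.(0 | 0) :: =c=> n3
  n3 = 0 | 0 :: deadlocked
Partition-refinement fixed point:
  B0 = {m0}
  B1 = {m1, n2}
  B2 = {m2, n1, n3}
  B3 = {n0}
m0 ∈ B0, n0 ∈ B3 → different blocks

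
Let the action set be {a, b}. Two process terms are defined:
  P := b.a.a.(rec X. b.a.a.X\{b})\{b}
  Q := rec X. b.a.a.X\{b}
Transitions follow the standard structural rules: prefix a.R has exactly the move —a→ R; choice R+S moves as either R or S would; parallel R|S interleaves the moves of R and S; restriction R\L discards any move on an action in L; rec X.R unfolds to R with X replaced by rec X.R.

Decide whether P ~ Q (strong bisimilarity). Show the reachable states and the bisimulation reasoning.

P ~ Q

P's transition system — 4 states:
  p0 = b.a.a.(rec X. b.a.a.X\{b})\{b} has moves --b--▸ p1
  p1 = a.a.(rec X. b.a.a.X\{b})\{b} has moves --a--▸ p2
  p2 = a.(rec X. b.a.a.X\{b})\{b} has moves --a--▸ p3
  p3 = (rec X. b.a.a.X\{b})\{b} has moves (no moves)
Q's transition system — 4 states:
  q0 = rec X. b.a.a.X\{b} has moves --b--▸ q1
  q1 = a.a.(rec X. b.a.a.X\{b})\{b} has moves --a--▸ q2
  q2 = a.(rec X. b.a.a.X\{b})\{b} has moves --a--▸ q3
  q3 = (rec X. b.a.a.X\{b})\{b} has moves (no moves)
Coarsest stable partition (strong bisimilarity classes):
  B0 = {p0, q0}
  B1 = {p1, q1}
  B2 = {p2, q2}
  B3 = {p3, q3}
p0 ∈ B0, q0 ∈ B0 → same block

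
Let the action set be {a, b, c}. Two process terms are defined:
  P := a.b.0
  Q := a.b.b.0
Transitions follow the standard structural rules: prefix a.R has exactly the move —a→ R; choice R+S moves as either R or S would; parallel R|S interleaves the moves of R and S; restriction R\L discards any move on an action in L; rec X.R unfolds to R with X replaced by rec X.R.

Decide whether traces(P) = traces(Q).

Reachable graph of P (3 states):
  m0 = a.b.0 → =a=> m1
  m1 = b.0 → =b=> m2
  m2 = 0 → deadlocked
Reachable graph of Q (4 states):
  n0 = a.b.b.0 → =a=> n1
  n1 = b.b.0 → =b=> n2
  n2 = b.0 → =b=> n3
  n3 = 0 → deadlocked
Run σ = ⟨abb⟩ on Q: start {n0}
  after a @ step 1: {n1}
  after b @ step 2: {n2}
  after b @ step 3: {n3}
  — Q admits the full trace.
Run σ = ⟨abb⟩ on P: start {m0}
  after a @ step 1: {m1}
  after b @ step 2: {m2}
  after b @ step 3: ∅ (P stuck)

NO — witness ⟨abb⟩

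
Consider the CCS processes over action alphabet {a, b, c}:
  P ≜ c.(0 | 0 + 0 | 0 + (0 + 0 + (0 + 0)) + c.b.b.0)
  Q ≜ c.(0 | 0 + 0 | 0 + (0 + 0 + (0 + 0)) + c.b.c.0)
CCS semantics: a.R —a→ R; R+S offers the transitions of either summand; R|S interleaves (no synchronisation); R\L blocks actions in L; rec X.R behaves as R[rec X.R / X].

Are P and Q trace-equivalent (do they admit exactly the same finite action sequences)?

P's transition system — 5 states:
  u0 = c.(0 | 0 + 0 | 0 + (0 + 0 + (0 + 0)) + c.b.b.0) has moves ··c··> u1
  u1 = 0 | 0 + 0 | 0 + (0 + 0 + (0 + 0)) + c.b.b.0 has moves ··c··> u2
  u2 = b.b.0 has moves ··b··> u3
  u3 = b.0 has moves ··b··> u4
  u4 = 0 has moves (no moves)
Q's transition system — 5 states:
  v0 = c.(0 | 0 + 0 | 0 + (0 + 0 + (0 + 0)) + c.b.c.0) has moves ··c··> v1
  v1 = 0 | 0 + 0 | 0 + (0 + 0 + (0 + 0)) + c.b.c.0 has moves ··c··> v2
  v2 = b.c.0 has moves ··b··> v3
  v3 = c.0 has moves ··c··> v4
  v4 = 0 has moves (no moves)
Trace ⟨ccbb⟩ through P, begin at {u0}:
  step 1 (c): {u1}
  step 2 (c): {u2}
  step 3 (b): {u3}
  step 4 (b): {u4}
  P completes σ.
Trace ⟨ccbb⟩ through Q, begin at {v0}:
  step 1 (c): {v1}
  step 2 (c): {v2}
  step 3 (b): {v3}
  step 4 (b): ∅  — Q cannot continue

NO — witness ⟨ccbb⟩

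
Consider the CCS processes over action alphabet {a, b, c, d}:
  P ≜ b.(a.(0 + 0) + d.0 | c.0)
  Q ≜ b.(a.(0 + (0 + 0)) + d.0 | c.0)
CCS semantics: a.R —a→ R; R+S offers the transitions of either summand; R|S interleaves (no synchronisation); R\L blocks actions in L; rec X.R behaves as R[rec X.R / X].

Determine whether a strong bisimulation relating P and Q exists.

P's transition system — 6 states:
  s0 = b.(a.(0 + 0) + d.0 | c.0) has moves -b-> s1
  s1 = a.(0 + 0) + d.0 | c.0 has moves -a-> s2, -c-> s3, -d-> s4
  s2 = 0 + 0 has moves (no moves)
  s3 = d.0 | 0 has moves -d-> s5
  s4 = 0 | c.0 has moves -c-> s5
  s5 = 0 | 0 has moves (no moves)
Q's transition system — 6 states:
  t0 = b.(a.(0 + (0 + 0)) + d.0 | c.0) has moves -b-> t1
  t1 = a.(0 + (0 + 0)) + d.0 | c.0 has moves -a-> t2, -c-> t3, -d-> t4
  t2 = 0 + (0 + 0) has moves (no moves)
  t3 = d.0 | 0 has moves -d-> t5
  t4 = 0 | c.0 has moves -c-> t5
  t5 = 0 | 0 has moves (no moves)
Bisimilarity quotient blocks:
  B0 = {s0, t0}
  B1 = {s1, t1}
  B2 = {s2, s5, t2, t5}
  B3 = {s4, t4}
  B4 = {s3, t3}
s0 ∈ B0, t0 ∈ B0 → same block

YES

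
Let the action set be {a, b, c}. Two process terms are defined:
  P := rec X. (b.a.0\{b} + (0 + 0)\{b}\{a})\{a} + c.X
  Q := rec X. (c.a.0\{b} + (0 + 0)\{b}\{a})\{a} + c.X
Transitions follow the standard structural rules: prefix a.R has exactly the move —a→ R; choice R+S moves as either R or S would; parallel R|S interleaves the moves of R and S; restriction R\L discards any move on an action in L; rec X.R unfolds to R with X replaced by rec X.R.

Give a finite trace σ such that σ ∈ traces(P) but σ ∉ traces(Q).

P's transition system — 2 states:
  m0 = rec X. (b.a.0\{b} + (0 + 0)\{b}\{a})\{a} + c.X ⊢ —b→ m1, —c→ m0
  m1 = (a.0\{b})\{a} ⊢ (no moves)
Q's transition system — 2 states:
  n0 = rec X. (c.a.0\{b} + (0 + 0)\{b}\{a})\{a} + c.X ⊢ —c→ n0, —c→ n1
  n1 = (a.0\{b})\{a} ⊢ (no moves)
Run σ = ⟨b⟩ on P: start {m0}
  [1] b ⇒ {m1}
  — P admits the full trace.
Run σ = ⟨b⟩ on Q: start {n0}
  [1] b ⇒ ∅  — Q cannot continue

b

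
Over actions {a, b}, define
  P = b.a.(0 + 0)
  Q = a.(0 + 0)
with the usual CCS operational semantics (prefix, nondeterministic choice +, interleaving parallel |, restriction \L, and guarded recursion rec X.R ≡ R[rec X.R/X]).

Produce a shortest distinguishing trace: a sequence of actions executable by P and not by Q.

b

P's transition system — 3 states:
  s0 = b.a.(0 + 0) has moves -b-> s1
  s1 = a.(0 + 0) has moves -a-> s2
  s2 = 0 + 0 has moves stopped
Q's transition system — 2 states:
  t0 = a.(0 + 0) has moves -a-> t1
  t1 = 0 + 0 has moves stopped
Executing b from P (initial set {s0}):
  [1] b ⇒ {s1}
  — P admits the full trace.
Executing b from Q (initial set {t0}):
  [1] b ⇒ ∅ (Q stuck)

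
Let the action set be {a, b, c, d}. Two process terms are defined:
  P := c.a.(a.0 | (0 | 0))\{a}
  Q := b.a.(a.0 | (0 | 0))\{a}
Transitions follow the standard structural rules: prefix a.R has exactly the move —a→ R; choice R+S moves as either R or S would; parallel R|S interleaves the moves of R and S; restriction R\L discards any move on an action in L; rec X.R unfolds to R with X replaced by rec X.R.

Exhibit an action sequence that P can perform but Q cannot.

c

Reachable graph of P (3 states):
  s0 = c.a.(a.0 | (0 | 0))\{a} has moves =c=> s1
  s1 = a.(a.0 | (0 | 0))\{a} has moves =a=> s2
  s2 = (a.0 | (0 | 0))\{a} has moves ∅
Reachable graph of Q (3 states):
  t0 = b.a.(a.0 | (0 | 0))\{a} has moves =b=> t1
  t1 = a.(a.0 | (0 | 0))\{a} has moves =a=> t2
  t2 = (a.0 | (0 | 0))\{a} has moves ∅
Trace ⟨c⟩ through P, begin at {s0}:
  after c @ step 1: {s1}
  P completes σ.
Trace ⟨c⟩ through Q, begin at {t0}:
  after c @ step 1: ∅  — Q cannot continue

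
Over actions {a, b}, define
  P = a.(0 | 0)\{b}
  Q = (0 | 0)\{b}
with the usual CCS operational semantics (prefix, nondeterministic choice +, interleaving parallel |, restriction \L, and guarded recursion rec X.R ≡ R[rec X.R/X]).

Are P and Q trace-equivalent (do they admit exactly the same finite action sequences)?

Reachable graph of P (2 states):
  u0 = a.(0 | 0)\{b} → =a=> u1
  u1 = (0 | 0)\{b} → ·
Reachable graph of Q (1 states):
  v0 = (0 | 0)\{b} → ·
Trace ⟨a⟩ through P, begin at {u0}:
  [1] a ⇒ {u1}
  ✓ P
Trace ⟨a⟩ through Q, begin at {v0}:
  [1] a ⇒ ∅ (Q stuck)

trace-distinct — witness ⟨a⟩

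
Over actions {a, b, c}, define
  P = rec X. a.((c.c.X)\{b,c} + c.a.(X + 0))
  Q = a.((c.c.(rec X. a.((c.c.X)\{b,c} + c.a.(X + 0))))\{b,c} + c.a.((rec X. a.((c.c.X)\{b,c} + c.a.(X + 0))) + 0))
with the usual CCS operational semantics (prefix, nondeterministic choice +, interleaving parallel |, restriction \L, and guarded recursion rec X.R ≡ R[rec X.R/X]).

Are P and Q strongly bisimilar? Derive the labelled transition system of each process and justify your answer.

P's transition system — 4 states:
  u0 = rec X. a.((c.c.X)\{b,c} + c.a.(X + 0)) has moves =a=> u1
  u1 = (c.c.(rec X. a.((c.c.X)\{b,c} + c.a.(X + 0))))\{b,c} + c.a.((rec X. a.((c.c.X)\{b,c} + c.a.(X + 0))) + 0) has moves =c=> u2
  u2 = a.((rec X. a.((c.c.X)\{b,c} + c.a.(X + 0))) + 0) has moves =a=> u3
  u3 = (rec X. a.((c.c.X)\{b,c} + c.a.(X + 0))) + 0 has moves =a=> u1
Q's transition system — 4 states:
  v0 = a.((c.c.(rec X. a.((c.c.X)\{b,c} + c.a.(X + 0))))\{b,c} + c.a.((rec X. a.((c.c.X)\{b,c} + c.a.(X + 0))) + 0)) has moves =a=> v1
  v1 = (c.c.(rec X. a.((c.c.X)\{b,c} + c.a.(X + 0))))\{b,c} + c.a.((rec X. a.((c.c.X)\{b,c} + c.a.(X + 0))) + 0) has moves =c=> v2
  v2 = a.((rec X. a.((c.c.X)\{b,c} + c.a.(X + 0))) + 0) has moves =a=> v3
  v3 = (rec X. a.((c.c.X)\{b,c} + c.a.(X + 0))) + 0 has moves =a=> v1
Partition-refinement fixed point:
  B0 = {u0, u3, v0, v3}
  B1 = {u1, v1}
  B2 = {u2, v2}
u0 ∈ B0, v0 ∈ B0 → same block

P ~ Q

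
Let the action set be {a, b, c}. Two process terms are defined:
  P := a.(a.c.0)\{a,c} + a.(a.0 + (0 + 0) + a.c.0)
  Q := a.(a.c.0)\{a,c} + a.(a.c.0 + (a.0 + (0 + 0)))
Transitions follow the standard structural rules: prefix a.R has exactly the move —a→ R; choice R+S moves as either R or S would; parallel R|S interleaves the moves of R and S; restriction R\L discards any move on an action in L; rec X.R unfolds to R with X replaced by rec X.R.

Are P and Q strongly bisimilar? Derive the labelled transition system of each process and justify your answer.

P's transition system — 5 states:
  p0 = a.(a.c.0)\{a,c} + a.(a.0 + (0 + 0) + a.c.0) | —a→ p1, —a→ p2
  p1 = (a.c.0)\{a,c} | deadlocked
  p2 = a.0 + (0 + 0) + a.c.0 | —a→ p3, —a→ p4
  p3 = 0 | deadlocked
  p4 = c.0 | —c→ p3
Q's transition system — 5 states:
  q0 = a.(a.c.0)\{a,c} + a.(a.c.0 + (a.0 + (0 + 0))) | —a→ q1, —a→ q2
  q1 = (a.c.0)\{a,c} | deadlocked
  q2 = a.c.0 + (a.0 + (0 + 0)) | —a→ q3, —a→ q4
  q3 = 0 | deadlocked
  q4 = c.0 | —c→ q3
Coarsest stable partition (strong bisimilarity classes):
  B0 = {p0, q0}
  B1 = {p2, q2}
  B2 = {p1, p3, q1, q3}
  B3 = {p4, q4}
p0 ∈ B0, q0 ∈ B0 → same block

P ~ Q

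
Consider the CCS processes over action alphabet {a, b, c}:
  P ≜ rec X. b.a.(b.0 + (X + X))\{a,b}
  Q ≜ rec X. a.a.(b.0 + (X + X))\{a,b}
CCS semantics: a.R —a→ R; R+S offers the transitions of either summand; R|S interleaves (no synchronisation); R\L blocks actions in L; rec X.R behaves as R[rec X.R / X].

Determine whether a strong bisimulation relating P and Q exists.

NO

LTS(P): 3 reachable states
  s0 = rec X. b.a.(b.0 + (X + X))\{a,b} ⊢ --b--▸ s1
  s1 = a.(b.0 + ((rec X. b.a.(b.0 + (X + X))\{a,b}) + (rec X. b.a.(b.0 + (X + X))\{a,b})))\{a,b} ⊢ --a--▸ s2
  s2 = (b.0 + ((rec X. b.a.(b.0 + (X + X))\{a,b}) + (rec X. b.a.(b.0 + (X + X))\{a,b})))\{a,b} ⊢ ∅
LTS(Q): 3 reachable states
  t0 = rec X. a.a.(b.0 + (X + X))\{a,b} ⊢ --a--▸ t1
  t1 = a.(b.0 + ((rec X. a.a.(b.0 + (X + X))\{a,b}) + (rec X. a.a.(b.0 + (X + X))\{a,b})))\{a,b} ⊢ --a--▸ t2
  t2 = (b.0 + ((rec X. a.a.(b.0 + (X + X))\{a,b}) + (rec X. a.a.(b.0 + (X + X))\{a,b})))\{a,b} ⊢ ∅
Coarsest stable partition (strong bisimilarity classes):
  B0 = {s0}
  B1 = {s1, t1}
  B2 = {s2, t2}
  B3 = {t0}
s0 ∈ B0, t0 ∈ B3 → different blocks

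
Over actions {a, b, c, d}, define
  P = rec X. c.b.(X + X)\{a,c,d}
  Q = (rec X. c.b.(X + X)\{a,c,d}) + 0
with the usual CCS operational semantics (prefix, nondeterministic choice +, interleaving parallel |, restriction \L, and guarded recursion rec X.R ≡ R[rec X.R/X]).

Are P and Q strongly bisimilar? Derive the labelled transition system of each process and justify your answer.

Reachable graph of P (3 states):
  m0 = rec X. c.b.(X + X)\{a,c,d} | —c→ m1
  m1 = b.((rec X. c.b.(X + X)\{a,c,d}) + (rec X. c.b.(X + X)\{a,c,d}))\{a,c,d} | —b→ m2
  m2 = ((rec X. c.b.(X + X)\{a,c,d}) + (rec X. c.b.(X + X)\{a,c,d}))\{a,c,d} | (no moves)
Reachable graph of Q (3 states):
  n0 = (rec X. c.b.(X + X)\{a,c,d}) + 0 | —c→ n1
  n1 = b.((rec X. c.b.(X + X)\{a,c,d}) + (rec X. c.b.(X + X)\{a,c,d}))\{a,c,d} | —b→ n2
  n2 = ((rec X. c.b.(X + X)\{a,c,d}) + (rec X. c.b.(X + X)\{a,c,d}))\{a,c,d} | (no moves)
Partition-refinement fixed point:
  B0 = {m0, n0}
  B1 = {m1, n1}
  B2 = {m2, n2}
m0 ∈ B0, n0 ∈ B0 → same block

P ~ Q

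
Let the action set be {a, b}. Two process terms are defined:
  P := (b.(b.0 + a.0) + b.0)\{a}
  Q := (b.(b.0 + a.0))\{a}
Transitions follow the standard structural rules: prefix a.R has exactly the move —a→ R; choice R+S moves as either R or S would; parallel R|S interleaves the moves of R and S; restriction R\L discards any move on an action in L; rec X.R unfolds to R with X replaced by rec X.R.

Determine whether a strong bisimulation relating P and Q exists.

NO

LTS(P): 3 reachable states
  p0 = (b.(b.0 + a.0) + b.0)\{a} ⊢ ··b··> p1, ··b··> p2
  p1 = (b.0 + a.0)\{a} ⊢ ··b··> p2
  p2 = 0\{a} ⊢ deadlocked
LTS(Q): 3 reachable states
  q0 = (b.(b.0 + a.0))\{a} ⊢ ··b··> q1
  q1 = (b.0 + a.0)\{a} ⊢ ··b··> q2
  q2 = 0\{a} ⊢ deadlocked
Bisimilarity quotient blocks:
  B0 = {p0}
  B1 = {p2, q2}
  B2 = {p1, q1}
  B3 = {q0}
p0 ∈ B0, q0 ∈ B3 → different blocks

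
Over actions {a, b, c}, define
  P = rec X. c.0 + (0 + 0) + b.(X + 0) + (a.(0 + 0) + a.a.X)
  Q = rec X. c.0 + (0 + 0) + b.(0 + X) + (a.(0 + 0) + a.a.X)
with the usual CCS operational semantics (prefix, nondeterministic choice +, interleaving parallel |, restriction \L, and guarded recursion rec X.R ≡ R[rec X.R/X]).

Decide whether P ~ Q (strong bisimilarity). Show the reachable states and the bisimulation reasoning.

bisimilar

LTS(P): 5 reachable states
  s0 = rec X. c.0 + (0 + 0) + b.(X + 0) + (a.(0 + 0) + a.a.X) | —a→ s1, —a→ s2, —b→ s3, —c→ s4
  s1 = 0 + 0 | ·
  s2 = a.(rec X. c.0 + (0 + 0) + b.(X + 0) + (a.(0 + 0) + a.a.X)) | —a→ s0
  s3 = (rec X. c.0 + (0 + 0) + b.(X + 0) + (a.(0 + 0) + a.a.X)) + 0 | —a→ s1, —a→ s2, —b→ s3, —c→ s4
  s4 = 0 | ·
LTS(Q): 5 reachable states
  t0 = rec X. c.0 + (0 + 0) + b.(0 + X) + (a.(0 + 0) + a.a.X) | —a→ t1, —a→ t2, —b→ t3, —c→ t4
  t1 = 0 + 0 | ·
  t2 = a.(rec X. c.0 + (0 + 0) + b.(0 + X) + (a.(0 + 0) + a.a.X)) | —a→ t0
  t3 = 0 + (rec X. c.0 + (0 + 0) + b.(0 + X) + (a.(0 + 0) + a.a.X)) | —a→ t1, —a→ t2, —b→ t3, —c→ t4
  t4 = 0 | ·
Partition-refinement fixed point:
  B0 = {s0, s3, t0, t3}
  B1 = {s2, t2}
  B2 = {s1, s4, t1, t4}
s0 ∈ B0, t0 ∈ B0 → same block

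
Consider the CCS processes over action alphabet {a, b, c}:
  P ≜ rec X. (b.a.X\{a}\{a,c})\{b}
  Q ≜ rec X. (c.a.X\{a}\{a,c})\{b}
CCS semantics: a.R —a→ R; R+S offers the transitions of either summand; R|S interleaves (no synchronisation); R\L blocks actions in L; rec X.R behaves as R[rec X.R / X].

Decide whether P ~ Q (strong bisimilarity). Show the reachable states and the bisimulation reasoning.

P's transition system — 1 states:
  u0 = rec X. (b.a.X\{a}\{a,c})\{b} has moves deadlocked
Q's transition system — 3 states:
  v0 = rec X. (c.a.X\{a}\{a,c})\{b} has moves --c--▸ v1
  v1 = (a.(rec X. (c.a.X\{a}\{a,c})\{b})\{a}\{a,c})\{b} has moves --a--▸ v2
  v2 = (rec X. (c.a.X\{a}\{a,c})\{b})\{a}\{a,c}\{b} has moves deadlocked
Bisimilarity quotient blocks:
  B0 = {u0, v2}
  B1 = {v0}
  B2 = {v1}
u0 ∈ B0, v0 ∈ B1 → different blocks

P ≁ Q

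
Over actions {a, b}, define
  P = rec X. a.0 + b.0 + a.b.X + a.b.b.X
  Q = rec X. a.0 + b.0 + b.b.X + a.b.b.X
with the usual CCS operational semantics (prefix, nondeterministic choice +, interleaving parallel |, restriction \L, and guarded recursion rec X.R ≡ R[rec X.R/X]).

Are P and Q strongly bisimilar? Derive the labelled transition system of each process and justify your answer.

P ≁ Q

Reachable graph of P (4 states):
  m0 = rec X. a.0 + b.0 + a.b.X + a.b.b.X :: --a--▸ m1, --a--▸ m2, --a--▸ m3, --b--▸ m1
  m1 = 0 :: (no moves)
  m2 = b.(rec X. a.0 + b.0 + a.b.X + a.b.b.X) :: --b--▸ m0
  m3 = b.b.(rec X. a.0 + b.0 + a.b.X + a.b.b.X) :: --b--▸ m2
Reachable graph of Q (4 states):
  n0 = rec X. a.0 + b.0 + b.b.X + a.b.b.X :: --a--▸ n1, --a--▸ n2, --b--▸ n1, --b--▸ n3
  n1 = 0 :: (no moves)
  n2 = b.b.(rec X. a.0 + b.0 + b.b.X + a.b.b.X) :: --b--▸ n3
  n3 = b.(rec X. a.0 + b.0 + b.b.X + a.b.b.X) :: --b--▸ n0
Partition-refinement fixed point:
  B0 = {m0}
  B1 = {m1, n1}
  B2 = {m2}
  B3 = {m3}
  B4 = {n0}
  B5 = {n2}
  B6 = {n3}
m0 ∈ B0, n0 ∈ B4 → different blocks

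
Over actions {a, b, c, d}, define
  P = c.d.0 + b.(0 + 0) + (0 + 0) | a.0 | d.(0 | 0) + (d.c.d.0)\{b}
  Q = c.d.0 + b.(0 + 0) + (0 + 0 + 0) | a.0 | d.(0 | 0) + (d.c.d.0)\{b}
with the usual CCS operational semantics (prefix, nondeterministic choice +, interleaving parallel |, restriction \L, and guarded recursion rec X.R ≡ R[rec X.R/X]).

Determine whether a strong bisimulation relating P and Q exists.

P ~ Q

Reachable graph of P (10 states):
  u0 = c.d.0 + b.(0 + 0) + (0 + 0) | a.0 | d.(0 | 0) + (d.c.d.0)\{b} :: --a--▸ u1, --b--▸ u2, --c--▸ u3, --d--▸ u4, --d--▸ u5
  u1 = (0 + 0) | 0 | d.(0 | 0) :: --d--▸ u6
  u2 = 0 + 0 :: ∅
  u3 = d.0 :: --d--▸ u7
  u4 = (0 + 0) | a.0 | (0 | 0) :: --a--▸ u6
  u5 = (c.d.0)\{b} :: --c--▸ u8
  u6 = (0 + 0) | 0 | (0 | 0) :: ∅
  u7 = 0 :: ∅
  u8 = (d.0)\{b} :: --d--▸ u9
  u9 = 0\{b} :: ∅
Reachable graph of Q (10 states):
  v0 = c.d.0 + b.(0 + 0) + (0 + 0 + 0) | a.0 | d.(0 | 0) + (d.c.d.0)\{b} :: --a--▸ v1, --b--▸ v2, --c--▸ v3, --d--▸ v4, --d--▸ v5
  v1 = (0 + 0 + 0) | 0 | d.(0 | 0) :: --d--▸ v6
  v2 = 0 + 0 :: ∅
  v3 = d.0 :: --d--▸ v7
  v4 = (0 + 0 + 0) | a.0 | (0 | 0) :: --a--▸ v6
  v5 = (c.d.0)\{b} :: --c--▸ v8
  v6 = (0 + 0 + 0) | 0 | (0 | 0) :: ∅
  v7 = 0 :: ∅
  v8 = (d.0)\{b} :: --d--▸ v9
  v9 = 0\{b} :: ∅
Bisimilarity quotient blocks:
  B0 = {u0, v0}
  B1 = {u1, u3, u8, v1, v3, v8}
  B2 = {u2, u6, u7, u9, v2, v6, v7, v9}
  B3 = {u4, v4}
  B4 = {u5, v5}
u0 ∈ B0, v0 ∈ B0 → same block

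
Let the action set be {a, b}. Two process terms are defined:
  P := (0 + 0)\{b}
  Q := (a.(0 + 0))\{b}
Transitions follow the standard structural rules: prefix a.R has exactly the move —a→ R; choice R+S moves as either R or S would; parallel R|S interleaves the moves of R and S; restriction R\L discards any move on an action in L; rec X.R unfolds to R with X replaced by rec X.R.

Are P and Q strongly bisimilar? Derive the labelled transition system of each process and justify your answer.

P ≁ Q

LTS(P): 1 reachable states
  s0 = (0 + 0)\{b} has moves (no moves)
LTS(Q): 2 reachable states
  t0 = (a.(0 + 0))\{b} has moves —a→ t1
  t1 = (0 + 0)\{b} has moves (no moves)
Coarsest stable partition (strong bisimilarity classes):
  B0 = {s0, t1}
  B1 = {t0}
s0 ∈ B0, t0 ∈ B1 → different blocks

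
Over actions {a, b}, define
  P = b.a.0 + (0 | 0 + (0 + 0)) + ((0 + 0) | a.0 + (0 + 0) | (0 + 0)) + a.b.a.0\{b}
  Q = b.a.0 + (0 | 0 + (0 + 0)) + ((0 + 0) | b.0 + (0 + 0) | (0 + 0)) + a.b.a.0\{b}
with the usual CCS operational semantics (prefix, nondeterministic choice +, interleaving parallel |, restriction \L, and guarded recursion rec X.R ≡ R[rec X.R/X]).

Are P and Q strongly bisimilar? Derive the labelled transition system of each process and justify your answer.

P ≁ Q

Reachable graph of P (7 states):
  p0 = b.a.0 + (0 | 0 + (0 + 0)) + ((0 + 0) | a.0 + (0 + 0) | (0 + 0)) + a.b.a.0\{b} :: ··a··> p1, ··a··> p2, ··b··> p3
  p1 = (0 + 0) | 0 :: stopped
  p2 = b.a.0\{b} :: ··b··> p4
  p3 = a.0 :: ··a··> p5
  p4 = a.0\{b} :: ··a··> p6
  p5 = 0 :: stopped
  p6 = 0\{b} :: stopped
Reachable graph of Q (7 states):
  q0 = b.a.0 + (0 | 0 + (0 + 0)) + ((0 + 0) | b.0 + (0 + 0) | (0 + 0)) + a.b.a.0\{b} :: ··a··> q1, ··b··> q2, ··b··> q3
  q1 = b.a.0\{b} :: ··b··> q4
  q2 = (0 + 0) | 0 :: stopped
  q3 = a.0 :: ··a··> q5
  q4 = a.0\{b} :: ··a··> q6
  q5 = 0 :: stopped
  q6 = 0\{b} :: stopped
Bisimilarity quotient blocks:
  B0 = {p0}
  B1 = {p1, p5, p6, q2, q5, q6}
  B2 = {p2, q1}
  B3 = {p3, p4, q3, q4}
  B4 = {q0}
p0 ∈ B0, q0 ∈ B4 → different blocks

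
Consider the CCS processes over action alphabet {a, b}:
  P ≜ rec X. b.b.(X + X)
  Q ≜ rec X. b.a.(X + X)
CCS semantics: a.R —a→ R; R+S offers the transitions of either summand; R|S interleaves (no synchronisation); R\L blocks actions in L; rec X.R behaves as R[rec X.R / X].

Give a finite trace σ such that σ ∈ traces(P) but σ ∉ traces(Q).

Reachable graph of P (3 states):
  m0 = rec X. b.b.(X + X) | —b→ m1
  m1 = b.((rec X. b.b.(X + X)) + (rec X. b.b.(X + X))) | —b→ m2
  m2 = (rec X. b.b.(X + X)) + (rec X. b.b.(X + X)) | —b→ m1
Reachable graph of Q (3 states):
  n0 = rec X. b.a.(X + X) | —b→ n1
  n1 = a.((rec X. b.a.(X + X)) + (rec X. b.a.(X + X))) | —a→ n2
  n2 = (rec X. b.a.(X + X)) + (rec X. b.a.(X + X)) | —b→ n1
Trace ⟨bb⟩ through P, begin at {m0}:
  [1] b ⇒ {m1}
  [2] b ⇒ {m2}
  ✓ P
Trace ⟨bb⟩ through Q, begin at {n0}:
  [1] b ⇒ {n1}
  [2] b ⇒ ∅  — Q cannot continue

bb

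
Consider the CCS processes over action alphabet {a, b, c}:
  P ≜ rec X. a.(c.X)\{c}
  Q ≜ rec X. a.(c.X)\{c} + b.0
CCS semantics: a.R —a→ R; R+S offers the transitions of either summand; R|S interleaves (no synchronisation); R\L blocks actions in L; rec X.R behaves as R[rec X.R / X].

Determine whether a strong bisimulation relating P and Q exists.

Reachable graph of P (2 states):
  m0 = rec X. a.(c.X)\{c} | ··a··> m1
  m1 = (c.(rec X. a.(c.X)\{c}))\{c} | (no moves)
Reachable graph of Q (3 states):
  n0 = rec X. a.(c.X)\{c} + b.0 | ··a··> n1, ··b··> n2
  n1 = (c.(rec X. a.(c.X)\{c} + b.0))\{c} | (no moves)
  n2 = 0 | (no moves)
Bisimilarity quotient blocks:
  B0 = {m0}
  B1 = {m1, n1, n2}
  B2 = {n0}
m0 ∈ B0, n0 ∈ B2 → different blocks

P ≁ Q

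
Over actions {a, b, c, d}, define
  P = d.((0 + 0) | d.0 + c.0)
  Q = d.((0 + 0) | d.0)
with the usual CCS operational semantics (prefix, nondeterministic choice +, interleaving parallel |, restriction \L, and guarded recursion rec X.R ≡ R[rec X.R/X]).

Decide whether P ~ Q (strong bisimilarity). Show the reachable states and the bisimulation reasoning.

Reachable graph of P (4 states):
  s0 = d.((0 + 0) | d.0 + c.0) :: =d=> s1
  s1 = (0 + 0) | d.0 + c.0 :: =c=> s2, =d=> s3
  s2 = 0 :: deadlocked
  s3 = (0 + 0) | 0 :: deadlocked
Reachable graph of Q (3 states):
  t0 = d.((0 + 0) | d.0) :: =d=> t1
  t1 = (0 + 0) | d.0 :: =d=> t2
  t2 = (0 + 0) | 0 :: deadlocked
Coarsest stable partition (strong bisimilarity classes):
  B0 = {s0}
  B1 = {s1}
  B2 = {s2, s3, t2}
  B3 = {t0}
  B4 = {t1}
s0 ∈ B0, t0 ∈ B3 → different blocks

NO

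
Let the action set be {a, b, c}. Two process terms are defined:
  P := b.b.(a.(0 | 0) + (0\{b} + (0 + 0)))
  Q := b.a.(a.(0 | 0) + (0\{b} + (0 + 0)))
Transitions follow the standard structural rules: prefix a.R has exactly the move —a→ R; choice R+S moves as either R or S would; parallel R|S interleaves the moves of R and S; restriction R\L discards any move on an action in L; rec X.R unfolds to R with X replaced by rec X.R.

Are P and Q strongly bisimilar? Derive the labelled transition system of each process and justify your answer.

not bisimilar

Reachable graph of P (4 states):
  s0 = b.b.(a.(0 | 0) + (0\{b} + (0 + 0))) ⊢ -b-> s1
  s1 = b.(a.(0 | 0) + (0\{b} + (0 + 0))) ⊢ -b-> s2
  s2 = a.(0 | 0) + (0\{b} + (0 + 0)) ⊢ -a-> s3
  s3 = 0 | 0 ⊢ (no moves)
Reachable graph of Q (4 states):
  t0 = b.a.(a.(0 | 0) + (0\{b} + (0 + 0))) ⊢ -b-> t1
  t1 = a.(a.(0 | 0) + (0\{b} + (0 + 0))) ⊢ -a-> t2
  t2 = a.(0 | 0) + (0\{b} + (0 + 0)) ⊢ -a-> t3
  t3 = 0 | 0 ⊢ (no moves)
Coarsest stable partition (strong bisimilarity classes):
  B0 = {s0}
  B1 = {s1}
  B2 = {s2, t2}
  B3 = {s3, t3}
  B4 = {t0}
  B5 = {t1}
s0 ∈ B0, t0 ∈ B4 → different blocks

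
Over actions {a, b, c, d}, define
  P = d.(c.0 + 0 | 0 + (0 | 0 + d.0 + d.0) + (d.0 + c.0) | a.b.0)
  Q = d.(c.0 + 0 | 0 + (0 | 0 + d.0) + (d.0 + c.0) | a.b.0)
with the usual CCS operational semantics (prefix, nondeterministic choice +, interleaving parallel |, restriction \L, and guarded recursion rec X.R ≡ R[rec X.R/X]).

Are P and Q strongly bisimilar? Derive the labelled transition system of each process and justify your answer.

LTS(P): 8 reachable states
  u0 = d.(c.0 + 0 | 0 + (0 | 0 + d.0 + d.0) + (d.0 + c.0) | a.b.0) | =d=> u1
  u1 = c.0 + 0 | 0 + (0 | 0 + d.0 + d.0) + (d.0 + c.0) | a.b.0 | =a=> u2, =c=> u3, =c=> u4, =d=> u3, =d=> u4
  u2 = (d.0 + c.0) | b.0 | =b=> u5, =c=> u6, =d=> u6
  u3 = 0 | ·
  u4 = 0 | a.b.0 | =a=> u6
  u5 = (d.0 + c.0) | 0 | =c=> u7, =d=> u7
  u6 = 0 | b.0 | =b=> u7
  u7 = 0 | 0 | ·
LTS(Q): 8 reachable states
  v0 = d.(c.0 + 0 | 0 + (0 | 0 + d.0) + (d.0 + c.0) | a.b.0) | =d=> v1
  v1 = c.0 + 0 | 0 + (0 | 0 + d.0) + (d.0 + c.0) | a.b.0 | =a=> v2, =c=> v3, =c=> v4, =d=> v3, =d=> v4
  v2 = (d.0 + c.0) | b.0 | =b=> v5, =c=> v6, =d=> v6
  v3 = 0 | ·
  v4 = 0 | a.b.0 | =a=> v6
  v5 = (d.0 + c.0) | 0 | =c=> v7, =d=> v7
  v6 = 0 | b.0 | =b=> v7
  v7 = 0 | 0 | ·
Partition-refinement fixed point:
  B0 = {u0, v0}
  B1 = {u1, v1}
  B2 = {u2, v2}
  B3 = {u6, v6}
  B4 = {u3, u7, v3, v7}
  B5 = {u5, v5}
  B6 = {u4, v4}
u0 ∈ B0, v0 ∈ B0 → same block

bisimilar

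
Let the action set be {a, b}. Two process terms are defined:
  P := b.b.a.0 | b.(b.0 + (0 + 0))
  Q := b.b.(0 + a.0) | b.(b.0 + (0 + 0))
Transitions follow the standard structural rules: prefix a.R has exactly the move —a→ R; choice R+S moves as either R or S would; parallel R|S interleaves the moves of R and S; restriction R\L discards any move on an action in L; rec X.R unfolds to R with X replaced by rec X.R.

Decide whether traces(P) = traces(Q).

traces(P) = traces(Q)

P's transition system — 12 states:
  m0 = b.b.a.0 | b.(b.0 + (0 + 0)) has moves --b--▸ m1, --b--▸ m2
  m1 = b.a.0 | b.(b.0 + (0 + 0)) has moves --b--▸ m3, --b--▸ m4
  m2 = b.b.a.0 | (b.0 + (0 + 0)) has moves --b--▸ m4, --b--▸ m5
  m3 = a.0 | b.(b.0 + (0 + 0)) has moves --a--▸ m6, --b--▸ m7
  m4 = b.a.0 | (b.0 + (0 + 0)) has moves --b--▸ m7, --b--▸ m8
  m5 = b.b.a.0 | 0 has moves --b--▸ m8
  m6 = 0 | b.(b.0 + (0 + 0)) has moves --b--▸ m9
  m7 = a.0 | (b.0 + (0 + 0)) has moves --a--▸ m9, --b--▸ m10
  m8 = b.a.0 | 0 has moves --b--▸ m10
  m9 = 0 | (b.0 + (0 + 0)) has moves --b--▸ m11
  m10 = a.0 | 0 has moves --a--▸ m11
  m11 = 0 | 0 has moves deadlocked
Q's transition system — 12 states:
  n0 = b.b.(0 + a.0) | b.(b.0 + (0 + 0)) has moves --b--▸ n1, --b--▸ n2
  n1 = b.(0 + a.0) | b.(b.0 + (0 + 0)) has moves --b--▸ n3, --b--▸ n4
  n2 = b.b.(0 + a.0) | (b.0 + (0 + 0)) has moves --b--▸ n4, --b--▸ n5
  n3 = (0 + a.0) | b.(b.0 + (0 + 0)) has moves --a--▸ n6, --b--▸ n7
  n4 = b.(0 + a.0) | (b.0 + (0 + 0)) has moves --b--▸ n7, --b--▸ n8
  n5 = b.b.(0 + a.0) | 0 has moves --b--▸ n8
  n6 = 0 | b.(b.0 + (0 + 0)) has moves --b--▸ n9
  n7 = (0 + a.0) | (b.0 + (0 + 0)) has moves --a--▸ n9, --b--▸ n10
  n8 = b.(0 + a.0) | 0 has moves --b--▸ n10
  n9 = 0 | (b.0 + (0 + 0)) has moves --b--▸ n11
  n10 = (0 + a.0) | 0 has moves --a--▸ n11
  n11 = 0 | 0 has moves deadlocked
Bisimilarity quotient blocks:
  B0 = {m0, n0}
  B1 = {m1, n1}
  B2 = {m4, n4}
  B3 = {m8, n8}
  B4 = {m10, n10}
  B5 = {m11, n11}
  B6 = {m7, n7}
  B7 = {m9, n9}
  B8 = {m3, n3}
  B9 = {m6, n6}
  B10 = {m2, n2}
  B11 = {m5, n5}
m0 ∈ B0, n0 ∈ B0 → same block
Bisimilar ⇒ trace-equivalent.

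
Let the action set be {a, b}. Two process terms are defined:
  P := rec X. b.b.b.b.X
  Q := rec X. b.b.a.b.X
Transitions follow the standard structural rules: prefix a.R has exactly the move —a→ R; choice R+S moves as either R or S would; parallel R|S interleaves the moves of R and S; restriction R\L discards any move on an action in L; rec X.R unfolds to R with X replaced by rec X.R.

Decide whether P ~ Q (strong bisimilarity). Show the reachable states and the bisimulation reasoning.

NO

P's transition system — 4 states:
  u0 = rec X. b.b.b.b.X → =b=> u1
  u1 = b.b.b.(rec X. b.b.b.b.X) → =b=> u2
  u2 = b.b.(rec X. b.b.b.b.X) → =b=> u3
  u3 = b.(rec X. b.b.b.b.X) → =b=> u0
Q's transition system — 4 states:
  v0 = rec X. b.b.a.b.X → =b=> v1
  v1 = b.a.b.(rec X. b.b.a.b.X) → =b=> v2
  v2 = a.b.(rec X. b.b.a.b.X) → =a=> v3
  v3 = b.(rec X. b.b.a.b.X) → =b=> v0
Coarsest stable partition (strong bisimilarity classes):
  B0 = {u0, u1, u2, u3}
  B1 = {v0}
  B2 = {v1}
  B3 = {v2}
  B4 = {v3}
u0 ∈ B0, v0 ∈ B1 → different blocks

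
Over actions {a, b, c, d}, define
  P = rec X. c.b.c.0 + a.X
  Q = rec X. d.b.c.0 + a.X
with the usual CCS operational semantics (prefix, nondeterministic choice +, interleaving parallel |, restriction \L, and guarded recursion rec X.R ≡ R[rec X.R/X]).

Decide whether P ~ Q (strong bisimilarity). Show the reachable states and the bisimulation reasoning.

P ≁ Q

LTS(P): 4 reachable states
  s0 = rec X. c.b.c.0 + a.X :: —a→ s0, —c→ s1
  s1 = b.c.0 :: —b→ s2
  s2 = c.0 :: —c→ s3
  s3 = 0 :: (no moves)
LTS(Q): 4 reachable states
  t0 = rec X. d.b.c.0 + a.X :: —a→ t0, —d→ t1
  t1 = b.c.0 :: —b→ t2
  t2 = c.0 :: —c→ t3
  t3 = 0 :: (no moves)
Partition-refinement fixed point:
  B0 = {s0}
  B1 = {s1, t1}
  B2 = {s2, t2}
  B3 = {s3, t3}
  B4 = {t0}
s0 ∈ B0, t0 ∈ B4 → different blocks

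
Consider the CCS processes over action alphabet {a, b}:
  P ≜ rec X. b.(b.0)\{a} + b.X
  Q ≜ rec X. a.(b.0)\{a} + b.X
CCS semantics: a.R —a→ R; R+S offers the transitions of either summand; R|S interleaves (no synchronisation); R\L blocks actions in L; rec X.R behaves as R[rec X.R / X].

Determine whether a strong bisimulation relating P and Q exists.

LTS(P): 3 reachable states
  u0 = rec X. b.(b.0)\{a} + b.X | ··b··> u0, ··b··> u1
  u1 = (b.0)\{a} | ··b··> u2
  u2 = 0\{a} | ∅
LTS(Q): 3 reachable states
  v0 = rec X. a.(b.0)\{a} + b.X | ··a··> v1, ··b··> v0
  v1 = (b.0)\{a} | ··b··> v2
  v2 = 0\{a} | ∅
Coarsest stable partition (strong bisimilarity classes):
  B0 = {u0}
  B1 = {u1, v1}
  B2 = {u2, v2}
  B3 = {v0}
u0 ∈ B0, v0 ∈ B3 → different blocks

not bisimilar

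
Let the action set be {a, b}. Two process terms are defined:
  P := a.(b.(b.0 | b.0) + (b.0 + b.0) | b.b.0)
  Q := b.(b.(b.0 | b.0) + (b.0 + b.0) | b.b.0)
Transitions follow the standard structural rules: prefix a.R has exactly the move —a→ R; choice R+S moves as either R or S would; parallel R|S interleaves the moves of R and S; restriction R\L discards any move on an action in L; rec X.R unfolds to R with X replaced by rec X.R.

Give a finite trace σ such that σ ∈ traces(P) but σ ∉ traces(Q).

a

P's transition system — 9 states:
  p0 = a.(b.(b.0 | b.0) + (b.0 + b.0) | b.b.0) → --a--▸ p1
  p1 = b.(b.0 | b.0) + (b.0 + b.0) | b.b.0 → --b--▸ p2, --b--▸ p3, --b--▸ p4
  p2 = (b.0 + b.0) | b.0 → --b--▸ p5, --b--▸ p6
  p3 = 0 | b.b.0 → --b--▸ p6
  p4 = b.0 | b.0 → --b--▸ p6, --b--▸ p7
  p5 = (b.0 + b.0) | 0 → --b--▸ p8
  p6 = 0 | b.0 → --b--▸ p8
  p7 = b.0 | 0 → --b--▸ p8
  p8 = 0 | 0 → ∅
Q's transition system — 9 states:
  q0 = b.(b.(b.0 | b.0) + (b.0 + b.0) | b.b.0) → --b--▸ q1
  q1 = b.(b.0 | b.0) + (b.0 + b.0) | b.b.0 → --b--▸ q2, --b--▸ q3, --b--▸ q4
  q2 = (b.0 + b.0) | b.0 → --b--▸ q5, --b--▸ q6
  q3 = 0 | b.b.0 → --b--▸ q6
  q4 = b.0 | b.0 → --b--▸ q6, --b--▸ q7
  q5 = (b.0 + b.0) | 0 → --b--▸ q8
  q6 = 0 | b.0 → --b--▸ q8
  q7 = b.0 | 0 → --b--▸ q8
  q8 = 0 | 0 → ∅
Executing a from P (initial set {p0}):
  after a @ step 1: {p1}
  — P admits the full trace.
Executing a from Q (initial set {q0}):
  after a @ step 1: no successor for Q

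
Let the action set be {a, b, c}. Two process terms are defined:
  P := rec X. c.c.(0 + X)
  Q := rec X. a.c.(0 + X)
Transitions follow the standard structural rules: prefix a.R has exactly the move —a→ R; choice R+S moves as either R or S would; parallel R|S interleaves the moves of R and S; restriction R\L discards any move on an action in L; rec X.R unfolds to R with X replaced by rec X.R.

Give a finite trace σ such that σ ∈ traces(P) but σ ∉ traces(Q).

LTS(P): 3 reachable states
  m0 = rec X. c.c.(0 + X) :: -c-> m1
  m1 = c.(0 + (rec X. c.c.(0 + X))) :: -c-> m2
  m2 = 0 + (rec X. c.c.(0 + X)) :: -c-> m1
LTS(Q): 3 reachable states
  n0 = rec X. a.c.(0 + X) :: -a-> n1
  n1 = c.(0 + (rec X. a.c.(0 + X))) :: -c-> n2
  n2 = 0 + (rec X. a.c.(0 + X)) :: -a-> n1
Executing c from P (initial set {m0}):
  after c @ step 1: {m1}
  — P admits the full trace.
Executing c from Q (initial set {n0}):
  after c @ step 1: ∅ (Q stuck)

c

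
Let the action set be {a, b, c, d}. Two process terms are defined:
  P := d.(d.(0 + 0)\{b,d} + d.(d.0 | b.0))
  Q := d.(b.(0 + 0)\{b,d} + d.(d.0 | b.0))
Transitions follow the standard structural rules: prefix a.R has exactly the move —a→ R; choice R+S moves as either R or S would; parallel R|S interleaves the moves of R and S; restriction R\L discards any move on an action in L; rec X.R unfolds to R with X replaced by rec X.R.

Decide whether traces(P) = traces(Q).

P's transition system — 7 states:
  m0 = d.(d.(0 + 0)\{b,d} + d.(d.0 | b.0)) ⊢ —d→ m1
  m1 = d.(0 + 0)\{b,d} + d.(d.0 | b.0) ⊢ —d→ m2, —d→ m3
  m2 = (0 + 0)\{b,d} ⊢ (no moves)
  m3 = d.0 | b.0 ⊢ —b→ m4, —d→ m5
  m4 = d.0 | 0 ⊢ —d→ m6
  m5 = 0 | b.0 ⊢ —b→ m6
  m6 = 0 | 0 ⊢ (no moves)
Q's transition system — 7 states:
  n0 = d.(b.(0 + 0)\{b,d} + d.(d.0 | b.0)) ⊢ —d→ n1
  n1 = b.(0 + 0)\{b,d} + d.(d.0 | b.0) ⊢ —b→ n2, —d→ n3
  n2 = (0 + 0)\{b,d} ⊢ (no moves)
  n3 = d.0 | b.0 ⊢ —b→ n4, —d→ n5
  n4 = d.0 | 0 ⊢ —d→ n6
  n5 = 0 | b.0 ⊢ —b→ n6
  n6 = 0 | 0 ⊢ (no moves)
Executing db from Q (initial set {n0}):
  [1] d ⇒ {n1}
  [2] b ⇒ {n2}
  — Q admits the full trace.
Executing db from P (initial set {m0}):
  [1] d ⇒ {m1}
  [2] b ⇒ ∅ (P stuck)

NO — witness ⟨db⟩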